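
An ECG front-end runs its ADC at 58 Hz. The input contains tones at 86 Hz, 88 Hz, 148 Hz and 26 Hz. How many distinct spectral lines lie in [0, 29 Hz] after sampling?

fs/2 = 29 Hz.
86 Hz mod fs = 28 Hz.
28 Hz ≤ fs/2 = 29 Hz, appears at 28 Hz.
88 Hz mod fs = 30 Hz.
30 Hz > fs/2 = 29 Hz, folds to fs − 30 Hz = 28 Hz.
148 Hz mod fs = 32 Hz.
32 Hz > fs/2 = 29 Hz, folds to fs − 32 Hz = 26 Hz.
26 Hz ≤ fs/2 = 29 Hz, passes unchanged.
Distinct values: {26 Hz, 28 Hz} → 2.

2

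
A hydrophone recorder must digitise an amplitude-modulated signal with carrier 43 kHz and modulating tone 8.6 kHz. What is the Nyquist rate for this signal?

AM sidebands sit at fc ± fm = 34.4 kHz and 51.6 kHz.
Highest-frequency component: 51.6 kHz.
Nyquist rate = 2 × 51.6 kHz = 103.2 kHz.

103.2 kHz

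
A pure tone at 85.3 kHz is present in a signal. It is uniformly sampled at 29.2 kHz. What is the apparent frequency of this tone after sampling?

85.3 kHz mod fs = 26.9 kHz.
26.9 kHz > fs/2 = 14.6 kHz, folds to fs − 26.9 kHz = 2.3 kHz.

2.3 kHz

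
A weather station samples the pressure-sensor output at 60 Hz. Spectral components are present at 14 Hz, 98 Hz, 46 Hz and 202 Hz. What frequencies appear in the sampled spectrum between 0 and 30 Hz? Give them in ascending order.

14 Hz, 22 Hz

fs/2 = 30 Hz.
14 Hz ≤ fs/2 = 30 Hz, passes unchanged.
98 Hz mod fs = 38 Hz.
38 Hz > fs/2 = 30 Hz, folds to fs − 38 Hz = 22 Hz.
46 Hz > fs/2 = 30 Hz, folds to fs − 46 Hz = 14 Hz.
202 Hz mod fs = 22 Hz.
22 Hz ≤ fs/2 = 30 Hz, appears at 22 Hz.
Distinct values: {14 Hz, 22 Hz}.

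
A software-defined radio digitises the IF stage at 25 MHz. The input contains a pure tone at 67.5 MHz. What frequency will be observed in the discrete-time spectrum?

7.5 MHz

67.5 MHz mod fs = 17.5 MHz.
17.5 MHz > fs/2 = 12.5 MHz, folds to fs − 17.5 MHz = 7.5 MHz.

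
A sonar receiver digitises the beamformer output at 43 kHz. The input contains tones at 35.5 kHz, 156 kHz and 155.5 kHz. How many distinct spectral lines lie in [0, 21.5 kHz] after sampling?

fs/2 = 21.5 kHz.
35.5 kHz > fs/2 = 21.5 kHz, folds to fs − 35.5 kHz = 7.5 kHz.
156 kHz mod fs = 27 kHz.
27 kHz > fs/2 = 21.5 kHz, folds to fs − 27 kHz = 16 kHz.
155.5 kHz mod fs = 26.5 kHz.
26.5 kHz > fs/2 = 21.5 kHz, folds to fs − 26.5 kHz = 16.5 kHz.
Distinct values: {7.5 kHz, 16 kHz, 16.5 kHz} → 3.

3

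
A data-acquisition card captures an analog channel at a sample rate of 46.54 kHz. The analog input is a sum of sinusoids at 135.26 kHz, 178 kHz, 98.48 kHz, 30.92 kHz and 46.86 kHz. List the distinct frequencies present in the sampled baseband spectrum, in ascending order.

0.32 kHz, 4.36 kHz, 5.4 kHz, 8.16 kHz, 15.62 kHz

fs/2 = 23.27 kHz.
135.26 kHz mod fs = 42.18 kHz.
42.18 kHz > fs/2 = 23.27 kHz, folds to fs − 42.18 kHz = 4.36 kHz.
178 kHz mod fs = 38.38 kHz.
38.38 kHz > fs/2 = 23.27 kHz, folds to fs − 38.38 kHz = 8.16 kHz.
98.48 kHz mod fs = 5.4 kHz.
5.4 kHz ≤ fs/2 = 23.27 kHz, appears at 5.4 kHz.
30.92 kHz > fs/2 = 23.27 kHz, folds to fs − 30.92 kHz = 15.62 kHz.
46.86 kHz mod fs = 0.32 kHz.
0.32 kHz ≤ fs/2 = 23.27 kHz, appears at 0.32 kHz.
Distinct values: {0.32 kHz, 4.36 kHz, 5.4 kHz, 8.16 kHz, 15.62 kHz}.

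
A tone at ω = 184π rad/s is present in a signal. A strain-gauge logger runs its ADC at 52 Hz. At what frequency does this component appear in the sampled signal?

12 Hz

ω = 184π rad/s → f = ω/(2π) = 92 Hz.
92 Hz mod fs = 40 Hz.
40 Hz > fs/2 = 26 Hz, folds to fs − 40 Hz = 12 Hz.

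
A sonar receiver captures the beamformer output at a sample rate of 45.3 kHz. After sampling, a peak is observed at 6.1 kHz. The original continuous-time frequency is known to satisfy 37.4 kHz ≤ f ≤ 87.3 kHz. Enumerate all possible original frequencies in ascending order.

Frequencies that alias to 6.1 kHz are k·fs ± 6.1 kHz for integer k ≥ 0.
k=0: 6.1 kHz.
k=1: 39.2 kHz, 51.4 kHz.
k=2: 84.5 kHz, 96.7 kHz.
k=3: 129.8 kHz, 142 kHz.
Within [37.4 kHz, 87.3 kHz]: 39.2 kHz, 51.4 kHz, 84.5 kHz.

39.2 kHz, 51.4 kHz, 84.5 kHz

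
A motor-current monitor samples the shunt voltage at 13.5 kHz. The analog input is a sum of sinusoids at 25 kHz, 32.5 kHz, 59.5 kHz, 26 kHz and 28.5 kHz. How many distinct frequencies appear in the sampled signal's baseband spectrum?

4

fs/2 = 6.75 kHz.
25 kHz mod fs = 11.5 kHz.
11.5 kHz > fs/2 = 6.75 kHz, folds to fs − 11.5 kHz = 2 kHz.
32.5 kHz mod fs = 5.5 kHz.
5.5 kHz ≤ fs/2 = 6.75 kHz, appears at 5.5 kHz.
59.5 kHz mod fs = 5.5 kHz.
5.5 kHz ≤ fs/2 = 6.75 kHz, appears at 5.5 kHz.
26 kHz mod fs = 12.5 kHz.
12.5 kHz > fs/2 = 6.75 kHz, folds to fs − 12.5 kHz = 1 kHz.
28.5 kHz mod fs = 1.5 kHz.
1.5 kHz ≤ fs/2 = 6.75 kHz, appears at 1.5 kHz.
Distinct values: {1 kHz, 1.5 kHz, 2 kHz, 5.5 kHz} → 4.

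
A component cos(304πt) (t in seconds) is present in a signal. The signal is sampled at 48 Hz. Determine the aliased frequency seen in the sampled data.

8 Hz

ω = 304π rad/s → f = ω/(2π) = 152 Hz.
152 Hz mod fs = 8 Hz.
8 Hz ≤ fs/2 = 24 Hz, appears at 8 Hz.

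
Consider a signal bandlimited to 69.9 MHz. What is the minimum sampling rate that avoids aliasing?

Nyquist rate = 2 × 69.9 MHz = 139.8 MHz.

139.8 MHz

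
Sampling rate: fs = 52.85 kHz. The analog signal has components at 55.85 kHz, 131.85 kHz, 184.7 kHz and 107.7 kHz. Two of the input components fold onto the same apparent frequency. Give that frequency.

fs/2 = 26.425 kHz.
55.85 kHz mod fs = 3 kHz.
3 kHz ≤ fs/2 = 26.425 kHz, appears at 3 kHz.
131.85 kHz mod fs = 26.15 kHz.
26.15 kHz ≤ fs/2 = 26.425 kHz, appears at 26.15 kHz.
184.7 kHz mod fs = 26.15 kHz.
26.15 kHz ≤ fs/2 = 26.425 kHz, appears at 26.15 kHz.
107.7 kHz mod fs = 2 kHz.
2 kHz ≤ fs/2 = 26.425 kHz, appears at 2 kHz.
131.85 kHz and 184.7 kHz both map to 26.15 kHz.

26.15 kHz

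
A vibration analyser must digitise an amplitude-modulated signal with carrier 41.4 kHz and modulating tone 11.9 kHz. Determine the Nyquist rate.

106.6 kHz

AM sidebands sit at fc ± fm = 29.5 kHz and 53.3 kHz.
Highest-frequency component: 53.3 kHz.
Nyquist rate = 2 × 53.3 kHz = 106.6 kHz.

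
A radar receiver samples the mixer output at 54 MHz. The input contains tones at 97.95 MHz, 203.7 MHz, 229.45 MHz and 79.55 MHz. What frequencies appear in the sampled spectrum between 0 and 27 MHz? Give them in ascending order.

fs/2 = 27 MHz.
97.95 MHz mod fs = 43.95 MHz.
43.95 MHz > fs/2 = 27 MHz, folds to fs − 43.95 MHz = 10.05 MHz.
203.7 MHz mod fs = 41.7 MHz.
41.7 MHz > fs/2 = 27 MHz, folds to fs − 41.7 MHz = 12.3 MHz.
229.45 MHz mod fs = 13.45 MHz.
13.45 MHz ≤ fs/2 = 27 MHz, appears at 13.45 MHz.
79.55 MHz mod fs = 25.55 MHz.
25.55 MHz ≤ fs/2 = 27 MHz, appears at 25.55 MHz.
Distinct values: {10.05 MHz, 12.3 MHz, 13.45 MHz, 25.55 MHz}.

10.05 MHz, 12.3 MHz, 13.45 MHz, 25.55 MHz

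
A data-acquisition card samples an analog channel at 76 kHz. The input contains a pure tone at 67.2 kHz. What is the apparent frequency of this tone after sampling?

8.8 kHz

67.2 kHz > fs/2 = 38 kHz, folds to fs − 67.2 kHz = 8.8 kHz.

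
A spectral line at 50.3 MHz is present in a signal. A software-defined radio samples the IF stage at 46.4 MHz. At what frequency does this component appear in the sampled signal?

50.3 MHz mod fs = 3.9 MHz.
3.9 MHz ≤ fs/2 = 23.2 MHz, appears at 3.9 MHz.

3.9 MHz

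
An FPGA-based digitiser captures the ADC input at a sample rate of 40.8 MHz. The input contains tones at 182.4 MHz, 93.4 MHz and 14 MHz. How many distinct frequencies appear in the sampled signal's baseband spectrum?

3

fs/2 = 20.4 MHz.
182.4 MHz mod fs = 19.2 MHz.
19.2 MHz ≤ fs/2 = 20.4 MHz, appears at 19.2 MHz.
93.4 MHz mod fs = 11.8 MHz.
11.8 MHz ≤ fs/2 = 20.4 MHz, appears at 11.8 MHz.
14 MHz ≤ fs/2 = 20.4 MHz, passes unchanged.
Distinct values: {11.8 MHz, 14 MHz, 19.2 MHz} → 3.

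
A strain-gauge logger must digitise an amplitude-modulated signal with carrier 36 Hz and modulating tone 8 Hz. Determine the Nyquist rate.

AM sidebands sit at fc ± fm = 28 Hz and 44 Hz.
Highest-frequency component: 44 Hz.
Nyquist rate = 2 × 44 Hz = 88 Hz.

88 Hz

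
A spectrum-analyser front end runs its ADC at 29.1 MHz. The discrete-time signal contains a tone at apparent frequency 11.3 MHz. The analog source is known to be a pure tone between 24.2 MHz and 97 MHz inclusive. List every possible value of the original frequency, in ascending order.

Frequencies that alias to 11.3 MHz are k·fs ± 11.3 MHz for integer k ≥ 0.
k=0: 11.3 MHz.
k=1: 17.8 MHz, 40.4 MHz.
k=2: 46.9 MHz, 69.5 MHz.
k=3: 76 MHz, 98.6 MHz.
k=4: 105.1 MHz, 127.7 MHz.
Within [24.2 MHz, 97 MHz]: 40.4 MHz, 46.9 MHz, 69.5 MHz, 76 MHz.

40.4 MHz, 46.9 MHz, 69.5 MHz, 76 MHz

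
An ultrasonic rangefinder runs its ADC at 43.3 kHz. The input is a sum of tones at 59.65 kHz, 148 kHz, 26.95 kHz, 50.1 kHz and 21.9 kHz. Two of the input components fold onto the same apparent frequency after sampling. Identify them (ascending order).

fs/2 = 21.65 kHz.
59.65 kHz mod fs = 16.35 kHz.
16.35 kHz ≤ fs/2 = 21.65 kHz, appears at 16.35 kHz.
148 kHz mod fs = 18.1 kHz.
18.1 kHz ≤ fs/2 = 21.65 kHz, appears at 18.1 kHz.
26.95 kHz > fs/2 = 21.65 kHz, folds to fs − 26.95 kHz = 16.35 kHz.
50.1 kHz mod fs = 6.8 kHz.
6.8 kHz ≤ fs/2 = 21.65 kHz, appears at 6.8 kHz.
21.9 kHz > fs/2 = 21.65 kHz, folds to fs − 21.9 kHz = 21.4 kHz.
26.95 kHz and 59.65 kHz both map to 16.35 kHz.

26.95 kHz, 59.65 kHz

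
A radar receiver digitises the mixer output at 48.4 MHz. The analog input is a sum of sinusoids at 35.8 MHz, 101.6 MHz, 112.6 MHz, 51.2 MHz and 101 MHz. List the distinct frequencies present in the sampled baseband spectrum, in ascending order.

fs/2 = 24.2 MHz.
35.8 MHz > fs/2 = 24.2 MHz, folds to fs − 35.8 MHz = 12.6 MHz.
101.6 MHz mod fs = 4.8 MHz.
4.8 MHz ≤ fs/2 = 24.2 MHz, appears at 4.8 MHz.
112.6 MHz mod fs = 15.8 MHz.
15.8 MHz ≤ fs/2 = 24.2 MHz, appears at 15.8 MHz.
51.2 MHz mod fs = 2.8 MHz.
2.8 MHz ≤ fs/2 = 24.2 MHz, appears at 2.8 MHz.
101 MHz mod fs = 4.2 MHz.
4.2 MHz ≤ fs/2 = 24.2 MHz, appears at 4.2 MHz.
Distinct values: {2.8 MHz, 4.2 MHz, 4.8 MHz, 12.6 MHz, 15.8 MHz}.

2.8 MHz, 4.2 MHz, 4.8 MHz, 12.6 MHz, 15.8 MHz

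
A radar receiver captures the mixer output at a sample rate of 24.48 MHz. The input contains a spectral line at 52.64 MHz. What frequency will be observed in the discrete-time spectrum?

52.64 MHz mod fs = 3.68 MHz.
3.68 MHz ≤ fs/2 = 12.24 MHz, appears at 3.68 MHz.

3.68 MHz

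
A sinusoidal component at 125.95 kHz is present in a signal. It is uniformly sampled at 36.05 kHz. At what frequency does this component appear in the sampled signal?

17.8 kHz

125.95 kHz mod fs = 17.8 kHz.
17.8 kHz ≤ fs/2 = 18.025 kHz, appears at 17.8 kHz.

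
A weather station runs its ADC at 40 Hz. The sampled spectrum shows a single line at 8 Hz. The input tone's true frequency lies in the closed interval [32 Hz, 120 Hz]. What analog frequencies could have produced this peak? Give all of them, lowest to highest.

Frequencies that alias to 8 Hz are k·fs ± 8 Hz for integer k ≥ 0.
k=0: 8 Hz.
k=1: 32 Hz, 48 Hz.
k=2: 72 Hz, 88 Hz.
k=3: 112 Hz, 128 Hz.
k=4: 152 Hz, 168 Hz.
Within [32 Hz, 120 Hz]: 32 Hz, 48 Hz, 72 Hz, 88 Hz, 112 Hz.

32 Hz, 48 Hz, 72 Hz, 88 Hz, 112 Hz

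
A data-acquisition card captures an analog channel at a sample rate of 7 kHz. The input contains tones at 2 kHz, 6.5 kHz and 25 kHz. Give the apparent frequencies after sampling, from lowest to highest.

fs/2 = 3.5 kHz.
2 kHz ≤ fs/2 = 3.5 kHz, passes unchanged.
6.5 kHz > fs/2 = 3.5 kHz, folds to fs − 6.5 kHz = 0.5 kHz.
25 kHz mod fs = 4 kHz.
4 kHz > fs/2 = 3.5 kHz, folds to fs − 4 kHz = 3 kHz.
Distinct values: {0.5 kHz, 2 kHz, 3 kHz}.

0.5 kHz, 2 kHz, 3 kHz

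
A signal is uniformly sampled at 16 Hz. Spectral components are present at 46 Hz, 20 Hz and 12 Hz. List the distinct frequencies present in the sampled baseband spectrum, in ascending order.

fs/2 = 8 Hz.
46 Hz mod fs = 14 Hz.
14 Hz > fs/2 = 8 Hz, folds to fs − 14 Hz = 2 Hz.
20 Hz mod fs = 4 Hz.
4 Hz ≤ fs/2 = 8 Hz, appears at 4 Hz.
12 Hz > fs/2 = 8 Hz, folds to fs − 12 Hz = 4 Hz.
Distinct values: {2 Hz, 4 Hz}.

2 Hz, 4 Hz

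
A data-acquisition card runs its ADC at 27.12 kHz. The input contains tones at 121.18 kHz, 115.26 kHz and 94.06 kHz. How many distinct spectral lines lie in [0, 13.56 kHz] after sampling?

fs/2 = 13.56 kHz.
121.18 kHz mod fs = 12.7 kHz.
12.7 kHz ≤ fs/2 = 13.56 kHz, appears at 12.7 kHz.
115.26 kHz mod fs = 6.78 kHz.
6.78 kHz ≤ fs/2 = 13.56 kHz, appears at 6.78 kHz.
94.06 kHz mod fs = 12.7 kHz.
12.7 kHz ≤ fs/2 = 13.56 kHz, appears at 12.7 kHz.
Distinct values: {6.78 kHz, 12.7 kHz} → 2.

2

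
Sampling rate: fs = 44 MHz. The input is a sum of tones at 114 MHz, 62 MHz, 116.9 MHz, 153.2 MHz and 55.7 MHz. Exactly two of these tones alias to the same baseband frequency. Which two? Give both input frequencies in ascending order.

62 MHz, 114 MHz

fs/2 = 22 MHz.
114 MHz mod fs = 26 MHz.
26 MHz > fs/2 = 22 MHz, folds to fs − 26 MHz = 18 MHz.
62 MHz mod fs = 18 MHz.
18 MHz ≤ fs/2 = 22 MHz, appears at 18 MHz.
116.9 MHz mod fs = 28.9 MHz.
28.9 MHz > fs/2 = 22 MHz, folds to fs − 28.9 MHz = 15.1 MHz.
153.2 MHz mod fs = 21.2 MHz.
21.2 MHz ≤ fs/2 = 22 MHz, appears at 21.2 MHz.
55.7 MHz mod fs = 11.7 MHz.
11.7 MHz ≤ fs/2 = 22 MHz, appears at 11.7 MHz.
62 MHz and 114 MHz both map to 18 MHz.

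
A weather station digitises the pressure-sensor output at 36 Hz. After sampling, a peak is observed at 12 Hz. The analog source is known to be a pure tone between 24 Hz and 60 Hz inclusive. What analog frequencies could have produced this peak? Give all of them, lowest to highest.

Frequencies that alias to 12 Hz are k·fs ± 12 Hz for integer k ≥ 0.
k=0: 12 Hz.
k=1: 24 Hz, 48 Hz.
k=2: 60 Hz, 84 Hz.
k=3: 96 Hz, 120 Hz.
Within [24 Hz, 60 Hz]: 24 Hz, 48 Hz, 60 Hz.

24 Hz, 48 Hz, 60 Hz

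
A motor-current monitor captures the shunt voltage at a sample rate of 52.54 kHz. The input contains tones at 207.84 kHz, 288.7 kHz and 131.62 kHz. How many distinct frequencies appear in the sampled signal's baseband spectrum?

2

fs/2 = 26.27 kHz.
207.84 kHz mod fs = 50.22 kHz.
50.22 kHz > fs/2 = 26.27 kHz, folds to fs − 50.22 kHz = 2.32 kHz.
288.7 kHz mod fs = 26 kHz.
26 kHz ≤ fs/2 = 26.27 kHz, appears at 26 kHz.
131.62 kHz mod fs = 26.54 kHz.
26.54 kHz > fs/2 = 26.27 kHz, folds to fs − 26.54 kHz = 26 kHz.
Distinct values: {2.32 kHz, 26 kHz} → 2.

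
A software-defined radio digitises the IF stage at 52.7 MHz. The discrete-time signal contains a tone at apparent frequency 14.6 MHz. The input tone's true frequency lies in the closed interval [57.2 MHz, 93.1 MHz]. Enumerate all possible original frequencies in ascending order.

67.3 MHz, 90.8 MHz

Frequencies that alias to 14.6 MHz are k·fs ± 14.6 MHz for integer k ≥ 0.
k=0: 14.6 MHz.
k=1: 38.1 MHz, 67.3 MHz.
k=2: 90.8 MHz, 120 MHz.
k=3: 143.5 MHz, 172.7 MHz.
Within [57.2 MHz, 93.1 MHz]: 67.3 MHz, 90.8 MHz.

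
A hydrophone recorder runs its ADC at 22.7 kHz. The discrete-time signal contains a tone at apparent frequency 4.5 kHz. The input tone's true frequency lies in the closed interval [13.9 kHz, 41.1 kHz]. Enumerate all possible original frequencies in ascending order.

18.2 kHz, 27.2 kHz, 40.9 kHz

Frequencies that alias to 4.5 kHz are k·fs ± 4.5 kHz for integer k ≥ 0.
k=0: 4.5 kHz.
k=1: 18.2 kHz, 27.2 kHz.
k=2: 40.9 kHz, 49.9 kHz.
k=3: 63.6 kHz, 72.6 kHz.
Within [13.9 kHz, 41.1 kHz]: 18.2 kHz, 27.2 kHz, 40.9 kHz.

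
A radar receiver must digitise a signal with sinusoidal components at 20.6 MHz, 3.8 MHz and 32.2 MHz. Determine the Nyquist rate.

Highest-frequency component: 32.2 MHz.
Nyquist rate = 2 × 32.2 MHz = 64.4 MHz.

64.4 MHz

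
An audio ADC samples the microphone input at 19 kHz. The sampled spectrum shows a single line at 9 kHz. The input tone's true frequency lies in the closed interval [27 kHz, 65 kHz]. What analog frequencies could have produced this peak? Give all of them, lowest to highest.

Frequencies that alias to 9 kHz are k·fs ± 9 kHz for integer k ≥ 0.
k=0: 9 kHz.
k=1: 10 kHz, 28 kHz.
k=2: 29 kHz, 47 kHz.
k=3: 48 kHz, 66 kHz.
k=4: 67 kHz, 85 kHz.
Within [27 kHz, 65 kHz]: 28 kHz, 29 kHz, 47 kHz, 48 kHz.

28 kHz, 29 kHz, 47 kHz, 48 kHz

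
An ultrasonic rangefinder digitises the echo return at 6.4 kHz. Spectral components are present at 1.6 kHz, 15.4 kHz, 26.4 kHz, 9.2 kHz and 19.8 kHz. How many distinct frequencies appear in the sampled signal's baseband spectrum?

5

fs/2 = 3.2 kHz.
1.6 kHz ≤ fs/2 = 3.2 kHz, passes unchanged.
15.4 kHz mod fs = 2.6 kHz.
2.6 kHz ≤ fs/2 = 3.2 kHz, appears at 2.6 kHz.
26.4 kHz mod fs = 0.8 kHz.
0.8 kHz ≤ fs/2 = 3.2 kHz, appears at 0.8 kHz.
9.2 kHz mod fs = 2.8 kHz.
2.8 kHz ≤ fs/2 = 3.2 kHz, appears at 2.8 kHz.
19.8 kHz mod fs = 0.6 kHz.
0.6 kHz ≤ fs/2 = 3.2 kHz, appears at 0.6 kHz.
Distinct values: {0.6 kHz, 0.8 kHz, 1.6 kHz, 2.6 kHz, 2.8 kHz} → 5.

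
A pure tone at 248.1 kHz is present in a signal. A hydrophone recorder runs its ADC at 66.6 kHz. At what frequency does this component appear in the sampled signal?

248.1 kHz mod fs = 48.3 kHz.
48.3 kHz > fs/2 = 33.3 kHz, folds to fs − 48.3 kHz = 18.3 kHz.

18.3 kHz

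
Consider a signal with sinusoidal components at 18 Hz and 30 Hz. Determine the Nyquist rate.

60 Hz

Highest-frequency component: 30 Hz.
Nyquist rate = 2 × 30 Hz = 60 Hz.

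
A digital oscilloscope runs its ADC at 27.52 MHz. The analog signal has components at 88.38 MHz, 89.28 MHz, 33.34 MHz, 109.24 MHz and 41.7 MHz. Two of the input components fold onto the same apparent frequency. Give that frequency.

5.82 MHz

fs/2 = 13.76 MHz.
88.38 MHz mod fs = 5.82 MHz.
5.82 MHz ≤ fs/2 = 13.76 MHz, appears at 5.82 MHz.
89.28 MHz mod fs = 6.72 MHz.
6.72 MHz ≤ fs/2 = 13.76 MHz, appears at 6.72 MHz.
33.34 MHz mod fs = 5.82 MHz.
5.82 MHz ≤ fs/2 = 13.76 MHz, appears at 5.82 MHz.
109.24 MHz mod fs = 26.68 MHz.
26.68 MHz > fs/2 = 13.76 MHz, folds to fs − 26.68 MHz = 0.84 MHz.
41.7 MHz mod fs = 14.18 MHz.
14.18 MHz > fs/2 = 13.76 MHz, folds to fs − 14.18 MHz = 13.34 MHz.
33.34 MHz and 88.38 MHz both map to 5.82 MHz.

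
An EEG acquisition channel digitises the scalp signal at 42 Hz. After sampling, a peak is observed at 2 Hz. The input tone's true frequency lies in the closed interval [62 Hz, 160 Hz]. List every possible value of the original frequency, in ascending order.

82 Hz, 86 Hz, 124 Hz, 128 Hz

Frequencies that alias to 2 Hz are k·fs ± 2 Hz for integer k ≥ 0.
k=0: 2 Hz.
k=1: 40 Hz, 44 Hz.
k=2: 82 Hz, 86 Hz.
k=3: 124 Hz, 128 Hz.
k=4: 166 Hz, 170 Hz.
Within [62 Hz, 160 Hz]: 82 Hz, 86 Hz, 124 Hz, 128 Hz.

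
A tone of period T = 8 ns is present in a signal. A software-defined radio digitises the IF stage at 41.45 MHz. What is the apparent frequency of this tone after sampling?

0.65 MHz

T = 8 ns → f = 1/T = 125 MHz.
125 MHz mod fs = 0.65 MHz.
0.65 MHz ≤ fs/2 = 20.725 MHz, appears at 0.65 MHz.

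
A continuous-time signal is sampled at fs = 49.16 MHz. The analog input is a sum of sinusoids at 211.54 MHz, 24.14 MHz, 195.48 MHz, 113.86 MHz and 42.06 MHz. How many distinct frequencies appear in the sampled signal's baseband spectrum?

fs/2 = 24.58 MHz.
211.54 MHz mod fs = 14.9 MHz.
14.9 MHz ≤ fs/2 = 24.58 MHz, appears at 14.9 MHz.
24.14 MHz ≤ fs/2 = 24.58 MHz, passes unchanged.
195.48 MHz mod fs = 48 MHz.
48 MHz > fs/2 = 24.58 MHz, folds to fs − 48 MHz = 1.16 MHz.
113.86 MHz mod fs = 15.54 MHz.
15.54 MHz ≤ fs/2 = 24.58 MHz, appears at 15.54 MHz.
42.06 MHz > fs/2 = 24.58 MHz, folds to fs − 42.06 MHz = 7.1 MHz.
Distinct values: {1.16 MHz, 7.1 MHz, 14.9 MHz, 15.54 MHz, 24.14 MHz} → 5.

5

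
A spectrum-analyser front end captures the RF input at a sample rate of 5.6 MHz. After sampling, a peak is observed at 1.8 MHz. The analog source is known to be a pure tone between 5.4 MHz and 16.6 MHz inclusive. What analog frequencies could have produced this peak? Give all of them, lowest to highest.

Frequencies that alias to 1.8 MHz are k·fs ± 1.8 MHz for integer k ≥ 0.
k=0: 1.8 MHz.
k=1: 3.8 MHz, 7.4 MHz.
k=2: 9.4 MHz, 13 MHz.
k=3: 15 MHz, 18.6 MHz.
k=4: 20.6 MHz, 24.2 MHz.
Within [5.4 MHz, 16.6 MHz]: 7.4 MHz, 9.4 MHz, 13 MHz, 15 MHz.

7.4 MHz, 9.4 MHz, 13 MHz, 15 MHz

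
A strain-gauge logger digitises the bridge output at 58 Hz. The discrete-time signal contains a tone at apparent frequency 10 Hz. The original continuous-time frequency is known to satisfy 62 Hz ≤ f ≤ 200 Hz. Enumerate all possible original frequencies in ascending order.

68 Hz, 106 Hz, 126 Hz, 164 Hz, 184 Hz

Frequencies that alias to 10 Hz are k·fs ± 10 Hz for integer k ≥ 0.
k=0: 10 Hz.
k=1: 48 Hz, 68 Hz.
k=2: 106 Hz, 126 Hz.
k=3: 164 Hz, 184 Hz.
k=4: 222 Hz, 242 Hz.
Within [62 Hz, 200 Hz]: 68 Hz, 106 Hz, 126 Hz, 164 Hz, 184 Hz.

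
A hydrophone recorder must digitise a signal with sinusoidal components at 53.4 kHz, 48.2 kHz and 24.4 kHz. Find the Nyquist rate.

Highest-frequency component: 53.4 kHz.
Nyquist rate = 2 × 53.4 kHz = 106.8 kHz.

106.8 kHz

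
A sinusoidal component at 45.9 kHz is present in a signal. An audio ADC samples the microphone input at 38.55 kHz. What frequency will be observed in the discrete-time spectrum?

45.9 kHz mod fs = 7.35 kHz.
7.35 kHz ≤ fs/2 = 19.275 kHz, appears at 7.35 kHz.

7.35 kHz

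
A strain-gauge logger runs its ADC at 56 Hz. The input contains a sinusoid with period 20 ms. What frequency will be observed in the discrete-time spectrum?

6 Hz

T = 20 ms → f = 1/T = 50 Hz.
50 Hz > fs/2 = 28 Hz, folds to fs − 50 Hz = 6 Hz.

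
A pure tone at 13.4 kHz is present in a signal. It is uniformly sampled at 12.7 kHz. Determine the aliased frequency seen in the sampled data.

13.4 kHz mod fs = 0.7 kHz.
0.7 kHz ≤ fs/2 = 6.35 kHz, appears at 0.7 kHz.

0.7 kHz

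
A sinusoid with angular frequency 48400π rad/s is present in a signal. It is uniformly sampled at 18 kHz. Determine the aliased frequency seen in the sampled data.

6.2 kHz

ω = 48400π rad/s → f = ω/(2π) = 24200 Hz = 24.2 kHz.
24.2 kHz mod fs = 6.2 kHz.
6.2 kHz ≤ fs/2 = 9 kHz, appears at 6.2 kHz.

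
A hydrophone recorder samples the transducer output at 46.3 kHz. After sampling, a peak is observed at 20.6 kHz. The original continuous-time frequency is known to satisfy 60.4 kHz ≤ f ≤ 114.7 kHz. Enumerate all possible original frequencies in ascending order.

66.9 kHz, 72 kHz, 113.2 kHz

Frequencies that alias to 20.6 kHz are k·fs ± 20.6 kHz for integer k ≥ 0.
k=0: 20.6 kHz.
k=1: 25.7 kHz, 66.9 kHz.
k=2: 72 kHz, 113.2 kHz.
k=3: 118.3 kHz, 159.5 kHz.
Within [60.4 kHz, 114.7 kHz]: 66.9 kHz, 72 kHz, 113.2 kHz.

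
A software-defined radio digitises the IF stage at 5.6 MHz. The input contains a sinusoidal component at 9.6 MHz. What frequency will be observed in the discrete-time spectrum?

1.6 MHz

9.6 MHz mod fs = 4 MHz.
4 MHz > fs/2 = 2.8 MHz, folds to fs − 4 MHz = 1.6 MHz.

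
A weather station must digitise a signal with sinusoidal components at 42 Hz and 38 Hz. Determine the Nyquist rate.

Highest-frequency component: 42 Hz.
Nyquist rate = 2 × 42 Hz = 84 Hz.

84 Hz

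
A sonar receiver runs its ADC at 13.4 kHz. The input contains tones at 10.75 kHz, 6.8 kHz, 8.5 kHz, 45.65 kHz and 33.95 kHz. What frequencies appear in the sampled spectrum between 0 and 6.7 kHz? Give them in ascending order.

2.65 kHz, 4.9 kHz, 5.45 kHz, 6.25 kHz, 6.6 kHz

fs/2 = 6.7 kHz.
10.75 kHz > fs/2 = 6.7 kHz, folds to fs − 10.75 kHz = 2.65 kHz.
6.8 kHz > fs/2 = 6.7 kHz, folds to fs − 6.8 kHz = 6.6 kHz.
8.5 kHz > fs/2 = 6.7 kHz, folds to fs − 8.5 kHz = 4.9 kHz.
45.65 kHz mod fs = 5.45 kHz.
5.45 kHz ≤ fs/2 = 6.7 kHz, appears at 5.45 kHz.
33.95 kHz mod fs = 7.15 kHz.
7.15 kHz > fs/2 = 6.7 kHz, folds to fs − 7.15 kHz = 6.25 kHz.
Distinct values: {2.65 kHz, 4.9 kHz, 5.45 kHz, 6.25 kHz, 6.6 kHz}.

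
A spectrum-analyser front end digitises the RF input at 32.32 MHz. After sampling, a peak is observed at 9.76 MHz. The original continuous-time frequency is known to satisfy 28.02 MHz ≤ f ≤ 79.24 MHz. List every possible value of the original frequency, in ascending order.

Frequencies that alias to 9.76 MHz are k·fs ± 9.76 MHz for integer k ≥ 0.
k=0: 9.76 MHz.
k=1: 22.56 MHz, 42.08 MHz.
k=2: 54.88 MHz, 74.4 MHz.
k=3: 87.2 MHz, 106.72 MHz.
Within [28.02 MHz, 79.24 MHz]: 42.08 MHz, 54.88 MHz, 74.4 MHz.

42.08 MHz, 54.88 MHz, 74.4 MHz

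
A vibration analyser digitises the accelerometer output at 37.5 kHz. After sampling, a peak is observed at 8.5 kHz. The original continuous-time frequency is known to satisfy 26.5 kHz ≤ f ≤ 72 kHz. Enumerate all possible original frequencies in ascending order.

Frequencies that alias to 8.5 kHz are k·fs ± 8.5 kHz for integer k ≥ 0.
k=0: 8.5 kHz.
k=1: 29 kHz, 46 kHz.
k=2: 66.5 kHz, 83.5 kHz.
k=3: 104 kHz, 121 kHz.
Within [26.5 kHz, 72 kHz]: 29 kHz, 46 kHz, 66.5 kHz.

29 kHz, 46 kHz, 66.5 kHz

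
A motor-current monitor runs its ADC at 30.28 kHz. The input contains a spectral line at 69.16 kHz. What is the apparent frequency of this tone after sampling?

8.6 kHz

69.16 kHz mod fs = 8.6 kHz.
8.6 kHz ≤ fs/2 = 15.14 kHz, appears at 8.6 kHz.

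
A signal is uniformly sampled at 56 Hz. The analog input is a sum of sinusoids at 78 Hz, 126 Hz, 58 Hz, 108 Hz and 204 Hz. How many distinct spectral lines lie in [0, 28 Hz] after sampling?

5

fs/2 = 28 Hz.
78 Hz mod fs = 22 Hz.
22 Hz ≤ fs/2 = 28 Hz, appears at 22 Hz.
126 Hz mod fs = 14 Hz.
14 Hz ≤ fs/2 = 28 Hz, appears at 14 Hz.
58 Hz mod fs = 2 Hz.
2 Hz ≤ fs/2 = 28 Hz, appears at 2 Hz.
108 Hz mod fs = 52 Hz.
52 Hz > fs/2 = 28 Hz, folds to fs − 52 Hz = 4 Hz.
204 Hz mod fs = 36 Hz.
36 Hz > fs/2 = 28 Hz, folds to fs − 36 Hz = 20 Hz.
Distinct values: {2 Hz, 4 Hz, 14 Hz, 20 Hz, 22 Hz} → 5.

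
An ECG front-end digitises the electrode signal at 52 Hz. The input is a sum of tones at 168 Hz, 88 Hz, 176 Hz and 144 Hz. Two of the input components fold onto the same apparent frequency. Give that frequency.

fs/2 = 26 Hz.
168 Hz mod fs = 12 Hz.
12 Hz ≤ fs/2 = 26 Hz, appears at 12 Hz.
88 Hz mod fs = 36 Hz.
36 Hz > fs/2 = 26 Hz, folds to fs − 36 Hz = 16 Hz.
176 Hz mod fs = 20 Hz.
20 Hz ≤ fs/2 = 26 Hz, appears at 20 Hz.
144 Hz mod fs = 40 Hz.
40 Hz > fs/2 = 26 Hz, folds to fs − 40 Hz = 12 Hz.
144 Hz and 168 Hz both map to 12 Hz.

12 Hz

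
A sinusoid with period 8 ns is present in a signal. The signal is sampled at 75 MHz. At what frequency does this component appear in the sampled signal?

25 MHz

T = 8 ns → f = 1/T = 125 MHz.
125 MHz mod fs = 50 MHz.
50 MHz > fs/2 = 37.5 MHz, folds to fs − 50 MHz = 25 MHz.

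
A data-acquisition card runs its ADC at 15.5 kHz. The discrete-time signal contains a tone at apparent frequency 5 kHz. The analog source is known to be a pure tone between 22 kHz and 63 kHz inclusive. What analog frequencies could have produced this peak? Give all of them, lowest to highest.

Frequencies that alias to 5 kHz are k·fs ± 5 kHz for integer k ≥ 0.
k=0: 5 kHz.
k=1: 10.5 kHz, 20.5 kHz.
k=2: 26 kHz, 36 kHz.
k=3: 41.5 kHz, 51.5 kHz.
k=4: 57 kHz, 67 kHz.
k=5: 72.5 kHz, 82.5 kHz.
Within [22 kHz, 63 kHz]: 26 kHz, 36 kHz, 41.5 kHz, 51.5 kHz, 57 kHz.

26 kHz, 36 kHz, 41.5 kHz, 51.5 kHz, 57 kHz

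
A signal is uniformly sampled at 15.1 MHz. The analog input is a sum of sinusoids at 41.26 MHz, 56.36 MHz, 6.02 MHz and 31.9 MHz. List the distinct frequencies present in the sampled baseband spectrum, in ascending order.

1.7 MHz, 4.04 MHz, 6.02 MHz

fs/2 = 7.55 MHz.
41.26 MHz mod fs = 11.06 MHz.
11.06 MHz > fs/2 = 7.55 MHz, folds to fs − 11.06 MHz = 4.04 MHz.
56.36 MHz mod fs = 11.06 MHz.
11.06 MHz > fs/2 = 7.55 MHz, folds to fs − 11.06 MHz = 4.04 MHz.
6.02 MHz ≤ fs/2 = 7.55 MHz, passes unchanged.
31.9 MHz mod fs = 1.7 MHz.
1.7 MHz ≤ fs/2 = 7.55 MHz, appears at 1.7 MHz.
Distinct values: {1.7 MHz, 4.04 MHz, 6.02 MHz}.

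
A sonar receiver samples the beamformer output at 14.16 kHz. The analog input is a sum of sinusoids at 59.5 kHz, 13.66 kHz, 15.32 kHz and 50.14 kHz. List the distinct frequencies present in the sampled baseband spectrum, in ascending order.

fs/2 = 7.08 kHz.
59.5 kHz mod fs = 2.86 kHz.
2.86 kHz ≤ fs/2 = 7.08 kHz, appears at 2.86 kHz.
13.66 kHz > fs/2 = 7.08 kHz, folds to fs − 13.66 kHz = 0.5 kHz.
15.32 kHz mod fs = 1.16 kHz.
1.16 kHz ≤ fs/2 = 7.08 kHz, appears at 1.16 kHz.
50.14 kHz mod fs = 7.66 kHz.
7.66 kHz > fs/2 = 7.08 kHz, folds to fs − 7.66 kHz = 6.5 kHz.
Distinct values: {0.5 kHz, 1.16 kHz, 2.86 kHz, 6.5 kHz}.

0.5 kHz, 1.16 kHz, 2.86 kHz, 6.5 kHz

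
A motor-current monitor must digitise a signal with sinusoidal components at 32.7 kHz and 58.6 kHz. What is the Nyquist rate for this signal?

117.2 kHz

Highest-frequency component: 58.6 kHz.
Nyquist rate = 2 × 58.6 kHz = 117.2 kHz.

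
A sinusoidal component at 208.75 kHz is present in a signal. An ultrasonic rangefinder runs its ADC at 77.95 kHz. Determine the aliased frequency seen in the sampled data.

208.75 kHz mod fs = 52.85 kHz.
52.85 kHz > fs/2 = 38.975 kHz, folds to fs − 52.85 kHz = 25.1 kHz.

25.1 kHz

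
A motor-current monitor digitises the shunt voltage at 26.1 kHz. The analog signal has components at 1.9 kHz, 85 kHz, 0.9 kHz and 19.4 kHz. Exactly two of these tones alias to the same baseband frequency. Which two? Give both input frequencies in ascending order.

19.4 kHz, 85 kHz

fs/2 = 13.05 kHz.
1.9 kHz ≤ fs/2 = 13.05 kHz, passes unchanged.
85 kHz mod fs = 6.7 kHz.
6.7 kHz ≤ fs/2 = 13.05 kHz, appears at 6.7 kHz.
0.9 kHz ≤ fs/2 = 13.05 kHz, passes unchanged.
19.4 kHz > fs/2 = 13.05 kHz, folds to fs − 19.4 kHz = 6.7 kHz.
19.4 kHz and 85 kHz both map to 6.7 kHz.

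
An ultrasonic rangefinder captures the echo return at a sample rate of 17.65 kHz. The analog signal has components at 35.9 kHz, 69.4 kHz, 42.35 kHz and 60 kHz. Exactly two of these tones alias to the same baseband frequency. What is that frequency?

7.05 kHz

fs/2 = 8.825 kHz.
35.9 kHz mod fs = 0.6 kHz.
0.6 kHz ≤ fs/2 = 8.825 kHz, appears at 0.6 kHz.
69.4 kHz mod fs = 16.45 kHz.
16.45 kHz > fs/2 = 8.825 kHz, folds to fs − 16.45 kHz = 1.2 kHz.
42.35 kHz mod fs = 7.05 kHz.
7.05 kHz ≤ fs/2 = 8.825 kHz, appears at 7.05 kHz.
60 kHz mod fs = 7.05 kHz.
7.05 kHz ≤ fs/2 = 8.825 kHz, appears at 7.05 kHz.
42.35 kHz and 60 kHz both map to 7.05 kHz.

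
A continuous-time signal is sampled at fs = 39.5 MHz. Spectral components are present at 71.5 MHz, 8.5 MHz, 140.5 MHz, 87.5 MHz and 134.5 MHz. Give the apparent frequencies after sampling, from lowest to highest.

fs/2 = 19.75 MHz.
71.5 MHz mod fs = 32 MHz.
32 MHz > fs/2 = 19.75 MHz, folds to fs − 32 MHz = 7.5 MHz.
8.5 MHz ≤ fs/2 = 19.75 MHz, passes unchanged.
140.5 MHz mod fs = 22 MHz.
22 MHz > fs/2 = 19.75 MHz, folds to fs − 22 MHz = 17.5 MHz.
87.5 MHz mod fs = 8.5 MHz.
8.5 MHz ≤ fs/2 = 19.75 MHz, appears at 8.5 MHz.
134.5 MHz mod fs = 16 MHz.
16 MHz ≤ fs/2 = 19.75 MHz, appears at 16 MHz.
Distinct values: {7.5 MHz, 8.5 MHz, 16 MHz, 17.5 MHz}.

7.5 MHz, 8.5 MHz, 16 MHz, 17.5 MHz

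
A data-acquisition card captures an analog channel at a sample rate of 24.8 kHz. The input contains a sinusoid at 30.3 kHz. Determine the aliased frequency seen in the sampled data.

30.3 kHz mod fs = 5.5 kHz.
5.5 kHz ≤ fs/2 = 12.4 kHz, appears at 5.5 kHz.

5.5 kHz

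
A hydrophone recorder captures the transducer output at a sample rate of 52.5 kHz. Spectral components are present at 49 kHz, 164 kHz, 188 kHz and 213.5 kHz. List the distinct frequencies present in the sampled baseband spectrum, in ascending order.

3.5 kHz, 6.5 kHz, 22 kHz

fs/2 = 26.25 kHz.
49 kHz > fs/2 = 26.25 kHz, folds to fs − 49 kHz = 3.5 kHz.
164 kHz mod fs = 6.5 kHz.
6.5 kHz ≤ fs/2 = 26.25 kHz, appears at 6.5 kHz.
188 kHz mod fs = 30.5 kHz.
30.5 kHz > fs/2 = 26.25 kHz, folds to fs − 30.5 kHz = 22 kHz.
213.5 kHz mod fs = 3.5 kHz.
3.5 kHz ≤ fs/2 = 26.25 kHz, appears at 3.5 kHz.
Distinct values: {3.5 kHz, 6.5 kHz, 22 kHz}.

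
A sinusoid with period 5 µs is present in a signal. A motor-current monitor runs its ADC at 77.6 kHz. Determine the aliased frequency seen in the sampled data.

32.8 kHz

T = 5 µs → f = 1/T = 200 kHz.
200 kHz mod fs = 44.8 kHz.
44.8 kHz > fs/2 = 38.8 kHz, folds to fs − 44.8 kHz = 32.8 kHz.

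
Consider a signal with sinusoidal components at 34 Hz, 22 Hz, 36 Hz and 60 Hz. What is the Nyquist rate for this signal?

120 Hz

Highest-frequency component: 60 Hz.
Nyquist rate = 2 × 60 Hz = 120 Hz.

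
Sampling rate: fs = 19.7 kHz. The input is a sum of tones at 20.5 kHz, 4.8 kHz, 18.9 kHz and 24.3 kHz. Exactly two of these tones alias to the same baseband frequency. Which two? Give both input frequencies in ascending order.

fs/2 = 9.85 kHz.
20.5 kHz mod fs = 0.8 kHz.
0.8 kHz ≤ fs/2 = 9.85 kHz, appears at 0.8 kHz.
4.8 kHz ≤ fs/2 = 9.85 kHz, passes unchanged.
18.9 kHz > fs/2 = 9.85 kHz, folds to fs − 18.9 kHz = 0.8 kHz.
24.3 kHz mod fs = 4.6 kHz.
4.6 kHz ≤ fs/2 = 9.85 kHz, appears at 4.6 kHz.
18.9 kHz and 20.5 kHz both map to 0.8 kHz.

18.9 kHz, 20.5 kHz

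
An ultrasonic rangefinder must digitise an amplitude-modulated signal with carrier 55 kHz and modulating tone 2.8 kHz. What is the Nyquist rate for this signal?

115.6 kHz

AM sidebands sit at fc ± fm = 52.2 kHz and 57.8 kHz.
Highest-frequency component: 57.8 kHz.
Nyquist rate = 2 × 57.8 kHz = 115.6 kHz.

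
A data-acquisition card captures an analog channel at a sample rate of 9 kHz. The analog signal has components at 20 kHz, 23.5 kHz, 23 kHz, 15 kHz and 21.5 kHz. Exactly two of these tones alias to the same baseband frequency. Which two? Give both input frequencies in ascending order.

fs/2 = 4.5 kHz.
20 kHz mod fs = 2 kHz.
2 kHz ≤ fs/2 = 4.5 kHz, appears at 2 kHz.
23.5 kHz mod fs = 5.5 kHz.
5.5 kHz > fs/2 = 4.5 kHz, folds to fs − 5.5 kHz = 3.5 kHz.
23 kHz mod fs = 5 kHz.
5 kHz > fs/2 = 4.5 kHz, folds to fs − 5 kHz = 4 kHz.
15 kHz mod fs = 6 kHz.
6 kHz > fs/2 = 4.5 kHz, folds to fs − 6 kHz = 3 kHz.
21.5 kHz mod fs = 3.5 kHz.
3.5 kHz ≤ fs/2 = 4.5 kHz, appears at 3.5 kHz.
21.5 kHz and 23.5 kHz both map to 3.5 kHz.

21.5 kHz, 23.5 kHz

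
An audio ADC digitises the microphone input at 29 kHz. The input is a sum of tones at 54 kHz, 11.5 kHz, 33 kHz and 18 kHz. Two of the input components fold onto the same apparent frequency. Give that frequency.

fs/2 = 14.5 kHz.
54 kHz mod fs = 25 kHz.
25 kHz > fs/2 = 14.5 kHz, folds to fs − 25 kHz = 4 kHz.
11.5 kHz ≤ fs/2 = 14.5 kHz, passes unchanged.
33 kHz mod fs = 4 kHz.
4 kHz ≤ fs/2 = 14.5 kHz, appears at 4 kHz.
18 kHz > fs/2 = 14.5 kHz, folds to fs − 18 kHz = 11 kHz.
33 kHz and 54 kHz both map to 4 kHz.

4 kHz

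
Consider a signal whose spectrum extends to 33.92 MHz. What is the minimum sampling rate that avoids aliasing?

67.84 MHz

Nyquist rate = 2 × 33.92 MHz = 67.84 MHz.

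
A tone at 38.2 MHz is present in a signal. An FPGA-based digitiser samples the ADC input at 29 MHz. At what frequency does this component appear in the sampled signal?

9.2 MHz

38.2 MHz mod fs = 9.2 MHz.
9.2 MHz ≤ fs/2 = 14.5 MHz, appears at 9.2 MHz.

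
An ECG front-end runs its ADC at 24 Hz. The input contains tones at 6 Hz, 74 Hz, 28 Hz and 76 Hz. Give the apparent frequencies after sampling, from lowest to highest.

2 Hz, 4 Hz, 6 Hz

fs/2 = 12 Hz.
6 Hz ≤ fs/2 = 12 Hz, passes unchanged.
74 Hz mod fs = 2 Hz.
2 Hz ≤ fs/2 = 12 Hz, appears at 2 Hz.
28 Hz mod fs = 4 Hz.
4 Hz ≤ fs/2 = 12 Hz, appears at 4 Hz.
76 Hz mod fs = 4 Hz.
4 Hz ≤ fs/2 = 12 Hz, appears at 4 Hz.
Distinct values: {2 Hz, 4 Hz, 6 Hz}.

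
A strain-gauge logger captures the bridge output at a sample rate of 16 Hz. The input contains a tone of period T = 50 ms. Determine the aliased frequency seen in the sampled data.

4 Hz

T = 50 ms → f = 1/T = 20 Hz.
20 Hz mod fs = 4 Hz.
4 Hz ≤ fs/2 = 8 Hz, appears at 4 Hz.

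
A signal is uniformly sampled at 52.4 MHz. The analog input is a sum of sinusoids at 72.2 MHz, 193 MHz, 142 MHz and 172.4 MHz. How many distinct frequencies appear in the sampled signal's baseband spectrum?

3

fs/2 = 26.2 MHz.
72.2 MHz mod fs = 19.8 MHz.
19.8 MHz ≤ fs/2 = 26.2 MHz, appears at 19.8 MHz.
193 MHz mod fs = 35.8 MHz.
35.8 MHz > fs/2 = 26.2 MHz, folds to fs − 35.8 MHz = 16.6 MHz.
142 MHz mod fs = 37.2 MHz.
37.2 MHz > fs/2 = 26.2 MHz, folds to fs − 37.2 MHz = 15.2 MHz.
172.4 MHz mod fs = 15.2 MHz.
15.2 MHz ≤ fs/2 = 26.2 MHz, appears at 15.2 MHz.
Distinct values: {15.2 MHz, 16.6 MHz, 19.8 MHz} → 3.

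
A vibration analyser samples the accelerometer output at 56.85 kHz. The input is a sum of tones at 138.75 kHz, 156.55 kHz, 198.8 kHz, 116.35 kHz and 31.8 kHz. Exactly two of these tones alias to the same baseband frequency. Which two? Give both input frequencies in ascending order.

31.8 kHz, 138.75 kHz

fs/2 = 28.425 kHz.
138.75 kHz mod fs = 25.05 kHz.
25.05 kHz ≤ fs/2 = 28.425 kHz, appears at 25.05 kHz.
156.55 kHz mod fs = 42.85 kHz.
42.85 kHz > fs/2 = 28.425 kHz, folds to fs − 42.85 kHz = 14 kHz.
198.8 kHz mod fs = 28.25 kHz.
28.25 kHz ≤ fs/2 = 28.425 kHz, appears at 28.25 kHz.
116.35 kHz mod fs = 2.65 kHz.
2.65 kHz ≤ fs/2 = 28.425 kHz, appears at 2.65 kHz.
31.8 kHz > fs/2 = 28.425 kHz, folds to fs − 31.8 kHz = 25.05 kHz.
31.8 kHz and 138.75 kHz both map to 25.05 kHz.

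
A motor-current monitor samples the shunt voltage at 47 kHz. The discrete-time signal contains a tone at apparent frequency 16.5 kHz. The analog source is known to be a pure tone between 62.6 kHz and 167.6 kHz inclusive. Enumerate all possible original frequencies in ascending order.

63.5 kHz, 77.5 kHz, 110.5 kHz, 124.5 kHz, 157.5 kHz

Frequencies that alias to 16.5 kHz are k·fs ± 16.5 kHz for integer k ≥ 0.
k=0: 16.5 kHz.
k=1: 30.5 kHz, 63.5 kHz.
k=2: 77.5 kHz, 110.5 kHz.
k=3: 124.5 kHz, 157.5 kHz.
k=4: 171.5 kHz, 204.5 kHz.
Within [62.6 kHz, 167.6 kHz]: 63.5 kHz, 77.5 kHz, 110.5 kHz, 124.5 kHz, 157.5 kHz.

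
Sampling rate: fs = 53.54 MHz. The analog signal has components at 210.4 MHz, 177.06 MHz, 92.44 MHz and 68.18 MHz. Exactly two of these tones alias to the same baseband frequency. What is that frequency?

14.64 MHz

fs/2 = 26.77 MHz.
210.4 MHz mod fs = 49.78 MHz.
49.78 MHz > fs/2 = 26.77 MHz, folds to fs − 49.78 MHz = 3.76 MHz.
177.06 MHz mod fs = 16.44 MHz.
16.44 MHz ≤ fs/2 = 26.77 MHz, appears at 16.44 MHz.
92.44 MHz mod fs = 38.9 MHz.
38.9 MHz > fs/2 = 26.77 MHz, folds to fs − 38.9 MHz = 14.64 MHz.
68.18 MHz mod fs = 14.64 MHz.
14.64 MHz ≤ fs/2 = 26.77 MHz, appears at 14.64 MHz.
68.18 MHz and 92.44 MHz both map to 14.64 MHz.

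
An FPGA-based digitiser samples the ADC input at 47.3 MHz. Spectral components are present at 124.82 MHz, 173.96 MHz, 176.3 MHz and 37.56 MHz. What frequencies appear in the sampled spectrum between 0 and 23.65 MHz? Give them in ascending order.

fs/2 = 23.65 MHz.
124.82 MHz mod fs = 30.22 MHz.
30.22 MHz > fs/2 = 23.65 MHz, folds to fs − 30.22 MHz = 17.08 MHz.
173.96 MHz mod fs = 32.06 MHz.
32.06 MHz > fs/2 = 23.65 MHz, folds to fs − 32.06 MHz = 15.24 MHz.
176.3 MHz mod fs = 34.4 MHz.
34.4 MHz > fs/2 = 23.65 MHz, folds to fs − 34.4 MHz = 12.9 MHz.
37.56 MHz > fs/2 = 23.65 MHz, folds to fs − 37.56 MHz = 9.74 MHz.
Distinct values: {9.74 MHz, 12.9 MHz, 15.24 MHz, 17.08 MHz}.

9.74 MHz, 12.9 MHz, 15.24 MHz, 17.08 MHz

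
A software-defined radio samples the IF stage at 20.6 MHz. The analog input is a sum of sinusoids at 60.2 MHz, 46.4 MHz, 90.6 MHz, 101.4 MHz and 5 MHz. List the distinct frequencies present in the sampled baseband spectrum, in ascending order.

fs/2 = 10.3 MHz.
60.2 MHz mod fs = 19 MHz.
19 MHz > fs/2 = 10.3 MHz, folds to fs − 19 MHz = 1.6 MHz.
46.4 MHz mod fs = 5.2 MHz.
5.2 MHz ≤ fs/2 = 10.3 MHz, appears at 5.2 MHz.
90.6 MHz mod fs = 8.2 MHz.
8.2 MHz ≤ fs/2 = 10.3 MHz, appears at 8.2 MHz.
101.4 MHz mod fs = 19 MHz.
19 MHz > fs/2 = 10.3 MHz, folds to fs − 19 MHz = 1.6 MHz.
5 MHz ≤ fs/2 = 10.3 MHz, passes unchanged.
Distinct values: {1.6 MHz, 5 MHz, 5.2 MHz, 8.2 MHz}.

1.6 MHz, 5 MHz, 5.2 MHz, 8.2 MHz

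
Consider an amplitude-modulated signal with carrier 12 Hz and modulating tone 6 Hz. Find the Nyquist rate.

AM sidebands sit at fc ± fm = 6 Hz and 18 Hz.
Highest-frequency component: 18 Hz.
Nyquist rate = 2 × 18 Hz = 36 Hz.

36 Hz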